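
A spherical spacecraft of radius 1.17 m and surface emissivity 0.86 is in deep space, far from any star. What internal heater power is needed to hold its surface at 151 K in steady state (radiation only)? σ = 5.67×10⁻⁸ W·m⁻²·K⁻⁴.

P ≈ 436 W

P = εσ·4πr²·T⁴.
4πr² = 17.20 m²; T⁴ = 5.199×10⁸ K⁴.
P = 0.86·5.67×10⁻⁸·17.20·5.199×10⁸.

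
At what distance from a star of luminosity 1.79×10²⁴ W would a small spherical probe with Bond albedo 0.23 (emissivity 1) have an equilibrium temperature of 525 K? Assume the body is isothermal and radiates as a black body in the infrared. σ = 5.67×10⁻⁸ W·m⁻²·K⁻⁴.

For an isothermal black-emitting sphere, (1−a)S·πr² = σ·4πr²·T⁴ ⇒ S = 4σT⁴/(1−a).
S = 4·5.67×10⁻⁸·(525)⁴/0.770 = 22380 W/m².
Flux falls as S = L/(4πd²), so d = √(L/(4πS)) = √(1.79×10²⁴/(4π·22380)).

d ≈ 2.52×10⁹ m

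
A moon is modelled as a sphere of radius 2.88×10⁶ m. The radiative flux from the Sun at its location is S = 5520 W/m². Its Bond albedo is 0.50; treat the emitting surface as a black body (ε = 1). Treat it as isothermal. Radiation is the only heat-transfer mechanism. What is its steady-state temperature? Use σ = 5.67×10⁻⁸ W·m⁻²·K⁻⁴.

At equilibrium, absorbed power = emitted power.
Absorbing cross-section = πr² = 2.606×10¹³ m²; emitting surface = 4πr² = 1.042×10¹⁴ m² (ratio 4).
(1−a)S·A_cross = εσ·A_surf·T⁴  ⇒  T⁴ = (1−a)S/(4σ).
T⁴ = 0.500·5520/(4·5.67×10⁻⁸) = 1.217×10¹⁰ K⁴.
T = (1.217×10¹⁰)^(1/4).

T ≈ 332 K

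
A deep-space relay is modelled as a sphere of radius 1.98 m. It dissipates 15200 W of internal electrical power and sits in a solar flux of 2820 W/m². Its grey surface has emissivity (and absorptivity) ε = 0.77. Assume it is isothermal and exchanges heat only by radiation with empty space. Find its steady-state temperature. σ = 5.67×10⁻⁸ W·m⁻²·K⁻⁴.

At steady state, absorbed solar power + internal power = radiated power.
Absorbed: α·S·A_cross = 0.77·2820·12.32 = 26740 W (cross-section πr²).
Total input = 26740 + 15200 = 41940 W.
Radiated: εσ·A_surf·T⁴ with A_surf = 4πr² = 49.27 m².
T⁴ = 41940/(0.77·5.67×10⁻⁸·49.27) = 1.950×10¹⁰ K⁴.

T ≈ 374 K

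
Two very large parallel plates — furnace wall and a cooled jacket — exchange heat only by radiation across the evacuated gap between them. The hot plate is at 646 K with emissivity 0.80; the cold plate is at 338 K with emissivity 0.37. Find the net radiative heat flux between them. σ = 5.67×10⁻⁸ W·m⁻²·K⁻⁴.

For two infinite grey parallel plates, q = σ(T₁⁴ − T₂⁴)/(1/ε₁ + 1/ε₂ − 1).
T₁⁴ − T₂⁴ = 1.742×10¹¹ − 1.305×10¹⁰ = 1.611×10¹¹ K⁴.
1/ε₁ + 1/ε₂ − 1 = 1.250 + 2.703 − 1 = 2.953.
q = 5.67×10⁻⁸ × 1.611×10¹¹ / 2.953.

q ≈ 3090 W/m²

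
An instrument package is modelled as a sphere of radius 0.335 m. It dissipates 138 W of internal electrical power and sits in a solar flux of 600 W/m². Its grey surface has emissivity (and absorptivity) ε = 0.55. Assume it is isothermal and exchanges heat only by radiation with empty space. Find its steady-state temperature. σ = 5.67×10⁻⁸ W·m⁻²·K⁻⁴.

T ≈ 276 K

At steady state, absorbed solar power + internal power = radiated power.
Absorbed: α·S·A_cross = 0.55·600·0.3526 = 116.3 W (cross-section πr²).
Total input = 116.3 + 138 = 254.3 W.
Radiated: εσ·A_surf·T⁴ with A_surf = 4πr² = 1.410 m².
T⁴ = 254.3/(0.55·5.67×10⁻⁸·1.410) = 5.783×10⁹ K⁴.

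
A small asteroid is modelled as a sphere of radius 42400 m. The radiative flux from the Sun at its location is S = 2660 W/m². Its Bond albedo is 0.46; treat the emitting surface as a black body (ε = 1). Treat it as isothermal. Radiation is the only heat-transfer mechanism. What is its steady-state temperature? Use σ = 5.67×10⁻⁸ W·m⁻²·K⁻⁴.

At equilibrium, absorbed power = emitted power.
Absorbing cross-section = πr² = 5.648×10⁹ m²; emitting surface = 4πr² = 2.259×10¹⁰ m² (ratio 4).
(1−a)S·A_cross = εσ·A_surf·T⁴  ⇒  T⁴ = (1−a)S/(4σ).
T⁴ = 0.540·2660/(4·5.67×10⁻⁸) = 6.333×10⁹ K⁴.
T = (6.333×10⁹)^(1/4).

T ≈ 282 K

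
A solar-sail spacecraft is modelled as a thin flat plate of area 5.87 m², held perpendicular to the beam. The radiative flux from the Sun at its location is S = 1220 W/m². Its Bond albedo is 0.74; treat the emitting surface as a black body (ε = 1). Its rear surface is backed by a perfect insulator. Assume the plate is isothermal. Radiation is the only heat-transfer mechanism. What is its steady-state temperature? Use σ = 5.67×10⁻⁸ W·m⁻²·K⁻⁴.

At equilibrium, absorbed power = emitted power.
Absorbing cross-section = A = 5.870 m²; emitting surface = A = 5.870 m² (ratio 1).
(1−a)S·A_cross = εσ·A_surf·T⁴  ⇒  T⁴ = (1−a)S/(1σ).
T⁴ = 0.260·1220/(1·5.67×10⁻⁸) = 5.594×10⁹ K⁴.
T = (5.594×10⁹)^(1/4).

T ≈ 273 K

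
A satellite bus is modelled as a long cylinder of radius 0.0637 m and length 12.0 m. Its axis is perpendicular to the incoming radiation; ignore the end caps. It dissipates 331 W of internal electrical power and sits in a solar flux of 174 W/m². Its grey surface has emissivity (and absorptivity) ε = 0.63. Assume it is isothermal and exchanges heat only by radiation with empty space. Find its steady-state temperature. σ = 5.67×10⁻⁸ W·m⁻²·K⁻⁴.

T ≈ 232 K

At steady state, absorbed solar power + internal power = radiated power.
Absorbed: α·S·A_cross = 0.63·174·1.529 = 167.6 W (cross-section 2rL).
Total input = 167.6 + 331 = 498.6 W.
Radiated: εσ·A_surf·T⁴ with A_surf = 2πrL = 4.803 m².
T⁴ = 498.6/(0.63·5.67×10⁻⁸·4.803) = 2.906×10⁹ K⁴.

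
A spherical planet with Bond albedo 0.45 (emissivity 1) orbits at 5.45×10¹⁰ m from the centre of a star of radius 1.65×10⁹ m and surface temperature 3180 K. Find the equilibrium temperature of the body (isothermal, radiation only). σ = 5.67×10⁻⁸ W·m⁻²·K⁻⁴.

The star's surface emits σT_*⁴; at distance d the flux is S = σT_*⁴(R_*/d)².
S = 5.67×10⁻⁸·(3180)⁴·(1.65×10⁹/5.45×10¹⁰)² = 5315 W/m².
For an isothermal sphere T⁴ = (1−a)S/(4σ) = 1.289×10¹⁰ K⁴.

T ≈ 337 K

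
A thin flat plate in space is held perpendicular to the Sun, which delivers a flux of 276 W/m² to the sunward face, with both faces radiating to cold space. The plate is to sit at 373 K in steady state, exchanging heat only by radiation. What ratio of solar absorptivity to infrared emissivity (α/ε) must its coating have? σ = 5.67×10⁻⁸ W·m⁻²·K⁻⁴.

Balance: αS·A = εσ·2A·T⁴ ⇒ α/ε = 2σT⁴/S.
α/ε = 2·5.67×10⁻⁸·(373)⁴/276 = 2·5.67×10⁻⁸·1.936×10¹⁰/276.

α/ε ≈ 7.95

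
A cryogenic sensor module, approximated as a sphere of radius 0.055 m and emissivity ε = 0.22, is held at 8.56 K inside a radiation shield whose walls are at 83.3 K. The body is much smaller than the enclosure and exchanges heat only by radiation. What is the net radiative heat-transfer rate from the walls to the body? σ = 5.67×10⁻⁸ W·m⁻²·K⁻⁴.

P_net ≈ 0.0228 W

For a small grey body in a large enclosure: P_net = εσA(T_body⁴ − T_wall⁴).
A = 4πr² = 0.03801 m²; T_body⁴ − T_wall⁴ = 5369 − 4.815×10⁷ = -4.814×10⁷ K⁴.
|P_net| = 0.22·5.67×10⁻⁸·0.03801·4.814×10⁷.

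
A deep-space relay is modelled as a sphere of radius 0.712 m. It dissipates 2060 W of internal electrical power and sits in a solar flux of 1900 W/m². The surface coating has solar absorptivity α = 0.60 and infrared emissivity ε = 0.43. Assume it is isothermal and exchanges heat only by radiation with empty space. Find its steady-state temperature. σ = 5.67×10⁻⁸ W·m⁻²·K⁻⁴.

At steady state, absorbed solar power + internal power = radiated power.
Absorbed: α·S·A_cross = 0.60·1900·1.593 = 1816 W (cross-section πr²).
Total input = 1816 + 2060 = 3876 W.
Radiated: εσ·A_surf·T⁴ with A_surf = 4πr² = 6.370 m².
T⁴ = 3876/(0.43·5.67×10⁻⁸·6.370) = 2.495×10¹⁰ K⁴.

T ≈ 397 K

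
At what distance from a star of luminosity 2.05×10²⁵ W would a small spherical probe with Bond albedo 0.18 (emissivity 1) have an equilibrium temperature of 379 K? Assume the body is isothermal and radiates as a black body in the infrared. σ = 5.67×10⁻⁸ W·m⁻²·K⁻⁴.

d ≈ 1.69×10¹⁰ m

For an isothermal black-emitting sphere, (1−a)S·πr² = σ·4πr²·T⁴ ⇒ S = 4σT⁴/(1−a).
S = 4·5.67×10⁻⁸·(379)⁴/0.820 = 5707 W/m².
Flux falls as S = L/(4πd²), so d = √(L/(4πS)) = √(2.05×10²⁵/(4π·5707)).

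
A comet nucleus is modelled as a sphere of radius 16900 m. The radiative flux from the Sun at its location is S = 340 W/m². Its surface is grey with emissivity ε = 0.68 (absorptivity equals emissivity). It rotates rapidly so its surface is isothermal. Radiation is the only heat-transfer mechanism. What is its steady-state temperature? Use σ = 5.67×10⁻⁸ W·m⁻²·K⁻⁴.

At equilibrium, absorbed power = emitted power.
Absorbing cross-section = πr² = 8.973×10⁸ m²; emitting surface = 4πr² = 3.589×10⁹ m² (ratio 4).
εS·A_cross = εσ·A_surf·T⁴  ⇒  T⁴ = S/(4σ)   (ε cancels).
T⁴ = 340/(4·5.67×10⁻⁸) = 1.499×10⁹ K⁴.
T = (1.499×10⁹)^(1/4).

T ≈ 197 K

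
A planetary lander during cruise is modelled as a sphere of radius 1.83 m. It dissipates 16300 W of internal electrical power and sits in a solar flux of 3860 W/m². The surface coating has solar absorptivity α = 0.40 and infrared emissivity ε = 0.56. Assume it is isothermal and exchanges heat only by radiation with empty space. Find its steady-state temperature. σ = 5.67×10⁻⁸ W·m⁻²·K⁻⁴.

At steady state, absorbed solar power + internal power = radiated power.
Absorbed: α·S·A_cross = 0.40·3860·10.52 = 16240 W (cross-section πr²).
Total input = 16240 + 16300 = 32540 W.
Radiated: εσ·A_surf·T⁴ with A_surf = 4πr² = 42.08 m².
T⁴ = 32540/(0.56·5.67×10⁻⁸·42.08) = 2.436×10¹⁰ K⁴.

T ≈ 395 K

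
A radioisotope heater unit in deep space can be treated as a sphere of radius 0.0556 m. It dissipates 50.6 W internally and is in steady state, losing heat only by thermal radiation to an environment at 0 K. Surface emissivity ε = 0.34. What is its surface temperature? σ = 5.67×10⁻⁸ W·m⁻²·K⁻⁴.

Steady state: internal power = radiated power, P = εσA T⁴.
Radiating area A = 4πr² = 0.03885 m².
T⁴ = P/(εσA) = 50.6/(0.34·5.67×10⁻⁸·0.03885) = 6.757×10¹⁰ K⁴.
T = (6.757×10¹⁰)^(1/4).

T ≈ 510 K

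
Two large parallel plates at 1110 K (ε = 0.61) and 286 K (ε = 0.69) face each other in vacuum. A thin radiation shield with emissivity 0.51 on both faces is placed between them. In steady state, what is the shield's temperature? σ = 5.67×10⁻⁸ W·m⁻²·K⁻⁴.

T_s ≈ 926 K

In steady state the net flux on the hot side equals that on the cold side.
σ(T₁⁴−T_s⁴)/D₁ = σ(T_s⁴−T₂⁴)/D₂, with D₁ = 1/ε₁+1/ε_s−1 = 2.600, D₂ = 1/ε_s+1/ε₂−1 = 2.410.
Solve for T_s⁴: T_s⁴ = (D₂·T₁⁴ + D₁·T₂⁴)/(D₁+D₂) = 7.337×10¹¹ K⁴.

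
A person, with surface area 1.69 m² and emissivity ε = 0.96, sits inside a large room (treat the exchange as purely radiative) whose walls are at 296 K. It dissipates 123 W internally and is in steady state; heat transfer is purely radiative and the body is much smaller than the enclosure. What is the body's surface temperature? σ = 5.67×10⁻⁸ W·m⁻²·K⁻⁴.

T ≈ 308 K

For a small grey body in a large enclosure, net radiated power = εσA(T⁴ − T_w⁴).
Steady state: P = εσA(T⁴ − T_w⁴) with A = 1.69 m².
T⁴ = P/(εσA) + T_w⁴ = 123/(0.96·5.67×10⁻⁸·1.690) + (296)⁴
    = 1.337×10⁹ + 7.677×10⁹ = 9.014×10⁹ K⁴.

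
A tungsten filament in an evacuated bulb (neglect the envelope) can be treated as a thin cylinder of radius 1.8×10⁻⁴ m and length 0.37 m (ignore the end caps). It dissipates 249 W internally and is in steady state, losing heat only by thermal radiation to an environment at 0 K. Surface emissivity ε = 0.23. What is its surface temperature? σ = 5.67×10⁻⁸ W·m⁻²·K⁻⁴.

T ≈ 2600 K

Steady state: internal power = radiated power, P = εσA T⁴.
Radiating area A = 2πrL = 4.185×10⁻⁴ m².
T⁴ = P/(εσA) = 249/(0.23·5.67×10⁻⁸·4.185×10⁻⁴) = 4.563×10¹³ K⁴.
T = (4.563×10¹³)^(1/4).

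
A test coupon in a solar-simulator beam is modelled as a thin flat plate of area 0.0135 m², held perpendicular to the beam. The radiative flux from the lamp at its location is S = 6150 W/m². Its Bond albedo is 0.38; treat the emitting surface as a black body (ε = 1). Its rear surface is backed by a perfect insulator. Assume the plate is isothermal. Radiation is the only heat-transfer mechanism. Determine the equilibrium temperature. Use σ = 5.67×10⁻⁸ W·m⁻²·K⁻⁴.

T ≈ 509 K

At equilibrium, absorbed power = emitted power.
Absorbing cross-section = A = 0.01350 m²; emitting surface = A = 0.01350 m² (ratio 1).
(1−a)S·A_cross = εσ·A_surf·T⁴  ⇒  T⁴ = (1−a)S/(1σ).
T⁴ = 0.620·6150/(1·5.67×10⁻⁸) = 6.725×10¹⁰ K⁴.
T = (6.725×10¹⁰)^(1/4).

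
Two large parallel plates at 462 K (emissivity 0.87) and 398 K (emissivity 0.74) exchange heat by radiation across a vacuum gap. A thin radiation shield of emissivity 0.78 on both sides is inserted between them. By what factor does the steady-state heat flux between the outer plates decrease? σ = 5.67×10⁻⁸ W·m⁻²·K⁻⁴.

factor ≈ 2.04

Without shield: q₀ = σΔ(T⁴)/(1/ε₁+1/ε₂−1) with denominator 1.501.
With shield the two gaps are in series; the resistances add: (1/ε₁+1/ε_s−1)+(1/ε_s+1/ε₂−1) = 1.431+1.633 = 3.065.
Heat-flux ratio q₀/q = 3.065/1.501.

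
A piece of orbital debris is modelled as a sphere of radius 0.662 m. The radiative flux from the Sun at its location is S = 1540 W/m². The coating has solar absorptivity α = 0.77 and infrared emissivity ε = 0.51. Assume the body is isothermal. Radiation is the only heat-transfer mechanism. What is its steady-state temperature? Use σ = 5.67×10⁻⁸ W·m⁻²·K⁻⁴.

T ≈ 318 K

At equilibrium, absorbed power = emitted power.
Absorbing cross-section = πr² = 1.377 m²; emitting surface = 4πr² = 5.507 m² (ratio 4).
αS·A_cross = εσ·A_surf·T⁴  ⇒  T⁴ = αS/(ε·4σ).
T⁴ = 0.770·1540/(0.51·4·5.67×10⁻⁸) = 1.025×10¹⁰ K⁴.
T = (1.025×10¹⁰)^(1/4).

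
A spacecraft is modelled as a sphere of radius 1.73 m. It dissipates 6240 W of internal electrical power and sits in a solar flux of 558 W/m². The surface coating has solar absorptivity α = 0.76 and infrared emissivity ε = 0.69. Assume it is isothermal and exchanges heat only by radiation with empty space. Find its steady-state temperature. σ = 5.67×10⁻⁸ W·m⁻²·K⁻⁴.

At steady state, absorbed solar power + internal power = radiated power.
Absorbed: α·S·A_cross = 0.76·558·9.402 = 3987 W (cross-section πr²).
Total input = 3987 + 6240 = 10230 W.
Radiated: εσ·A_surf·T⁴ with A_surf = 4πr² = 37.61 m².
T⁴ = 10230/(0.69·5.67×10⁻⁸·37.61) = 6.951×10⁹ K⁴.

T ≈ 289 K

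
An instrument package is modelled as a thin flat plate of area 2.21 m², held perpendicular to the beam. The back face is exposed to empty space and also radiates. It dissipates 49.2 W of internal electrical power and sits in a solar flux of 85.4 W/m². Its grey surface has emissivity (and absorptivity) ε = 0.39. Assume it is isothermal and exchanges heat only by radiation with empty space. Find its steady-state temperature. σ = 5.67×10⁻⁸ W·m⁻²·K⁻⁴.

At steady state, absorbed solar power + internal power = radiated power.
Absorbed: α·S·A_cross = 0.39·85.4·2.210 = 73.61 W (cross-section A).
Total input = 73.61 + 49.2 = 122.8 W.
Radiated: εσ·A_surf·T⁴ with A_surf = 2A = 4.420 m².
T⁴ = 122.8/(0.39·5.67×10⁻⁸·4.420) = 1.256×10⁹ K⁴.

T ≈ 188 K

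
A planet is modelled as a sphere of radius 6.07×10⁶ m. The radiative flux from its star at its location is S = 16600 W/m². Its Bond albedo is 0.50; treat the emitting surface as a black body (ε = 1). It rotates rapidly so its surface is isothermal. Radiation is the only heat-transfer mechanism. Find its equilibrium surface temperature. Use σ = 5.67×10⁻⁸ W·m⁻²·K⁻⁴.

At equilibrium, absorbed power = emitted power.
Absorbing cross-section = πr² = 1.158×10¹⁴ m²; emitting surface = 4πr² = 4.630×10¹⁴ m² (ratio 4).
(1−a)S·A_cross = εσ·A_surf·T⁴  ⇒  T⁴ = (1−a)S/(4σ).
T⁴ = 0.500·16600/(4·5.67×10⁻⁸) = 3.660×10¹⁰ K⁴.
T = (3.660×10¹⁰)^(1/4).

T ≈ 437 K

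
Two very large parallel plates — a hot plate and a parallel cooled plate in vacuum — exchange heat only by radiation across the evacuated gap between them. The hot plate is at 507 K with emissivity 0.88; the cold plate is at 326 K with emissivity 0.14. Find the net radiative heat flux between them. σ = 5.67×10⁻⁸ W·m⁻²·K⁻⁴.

q ≈ 427 W/m²

For two infinite grey parallel plates, q = σ(T₁⁴ − T₂⁴)/(1/ε₁ + 1/ε₂ − 1).
T₁⁴ − T₂⁴ = 6.607×10¹⁰ − 1.129×10¹⁰ = 5.478×10¹⁰ K⁴.
1/ε₁ + 1/ε₂ − 1 = 1.136 + 7.143 − 1 = 7.279.
q = 5.67×10⁻⁸ × 5.478×10¹⁰ / 7.279.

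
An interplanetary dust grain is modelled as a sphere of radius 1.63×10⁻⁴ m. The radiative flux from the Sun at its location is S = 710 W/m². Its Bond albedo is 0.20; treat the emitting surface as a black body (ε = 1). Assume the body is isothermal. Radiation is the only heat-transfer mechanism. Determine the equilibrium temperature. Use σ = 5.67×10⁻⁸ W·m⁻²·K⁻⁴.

At equilibrium, absorbed power = emitted power.
Absorbing cross-section = πr² = 8.347×10⁻⁸ m²; emitting surface = 4πr² = 3.339×10⁻⁷ m² (ratio 4).
(1−a)S·A_cross = εσ·A_surf·T⁴  ⇒  T⁴ = (1−a)S/(4σ).
T⁴ = 0.800·710/(4·5.67×10⁻⁸) = 2.504×10⁹ K⁴.
T = (2.504×10⁹)^(1/4).

T ≈ 224 K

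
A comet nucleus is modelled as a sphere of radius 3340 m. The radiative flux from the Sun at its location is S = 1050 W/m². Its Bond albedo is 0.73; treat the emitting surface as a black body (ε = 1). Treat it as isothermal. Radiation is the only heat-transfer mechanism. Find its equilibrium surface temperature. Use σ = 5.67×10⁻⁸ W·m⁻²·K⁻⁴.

At equilibrium, absorbed power = emitted power.
Absorbing cross-section = πr² = 3.505×10⁷ m²; emitting surface = 4πr² = 1.402×10⁸ m² (ratio 4).
(1−a)S·A_cross = εσ·A_surf·T⁴  ⇒  T⁴ = (1−a)S/(4σ).
T⁴ = 0.270·1050/(4·5.67×10⁻⁸) = 1.250×10⁹ K⁴.
T = (1.250×10⁹)^(1/4).

T ≈ 188 K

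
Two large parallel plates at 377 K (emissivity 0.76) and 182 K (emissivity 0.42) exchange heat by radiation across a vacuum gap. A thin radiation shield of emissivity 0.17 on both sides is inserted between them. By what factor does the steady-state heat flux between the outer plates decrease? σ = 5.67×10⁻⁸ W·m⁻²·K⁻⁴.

factor ≈ 4.99

Without shield: q₀ = σΔ(T⁴)/(1/ε₁+1/ε₂−1) with denominator 2.697.
With shield the two gaps are in series; the resistances add: (1/ε₁+1/ε_s−1)+(1/ε_s+1/ε₂−1) = 6.198+7.263 = 13.46.
Heat-flux ratio q₀/q = 13.46/2.697.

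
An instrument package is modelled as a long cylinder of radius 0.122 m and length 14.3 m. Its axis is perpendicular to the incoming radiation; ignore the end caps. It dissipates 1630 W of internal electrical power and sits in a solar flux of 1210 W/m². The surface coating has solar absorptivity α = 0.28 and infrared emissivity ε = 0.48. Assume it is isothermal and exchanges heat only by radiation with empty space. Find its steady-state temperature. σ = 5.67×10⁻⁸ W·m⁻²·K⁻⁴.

At steady state, absorbed solar power + internal power = radiated power.
Absorbed: α·S·A_cross = 0.28·1210·3.489 = 1182 W (cross-section 2rL).
Total input = 1182 + 1630 = 2812 W.
Radiated: εσ·A_surf·T⁴ with A_surf = 2πrL = 10.96 m².
T⁴ = 2812/(0.48·5.67×10⁻⁸·10.96) = 9.426×10⁹ K⁴.

T ≈ 312 K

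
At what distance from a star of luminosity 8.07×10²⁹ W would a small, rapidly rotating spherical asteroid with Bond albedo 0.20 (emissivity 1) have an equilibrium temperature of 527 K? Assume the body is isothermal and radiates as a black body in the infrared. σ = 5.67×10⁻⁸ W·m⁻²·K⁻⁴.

d ≈ 1.71×10¹² m

For an isothermal black-emitting sphere, (1−a)S·πr² = σ·4πr²·T⁴ ⇒ S = 4σT⁴/(1−a).
S = 4·5.67×10⁻⁸·(527)⁴/0.800 = 21870 W/m².
Flux falls as S = L/(4πd²), so d = √(L/(4πS)) = √(8.07×10²⁹/(4π·21870)).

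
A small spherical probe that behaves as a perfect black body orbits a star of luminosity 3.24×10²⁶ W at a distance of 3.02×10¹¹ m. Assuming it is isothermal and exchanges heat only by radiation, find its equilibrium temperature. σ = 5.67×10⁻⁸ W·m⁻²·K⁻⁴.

First find the stellar flux at distance d: S = L/(4πd²) = 3.24×10²⁶/(4π·(3.02×10¹¹)²) = 282.7 W/m².
For an isothermal sphere, absorbed (1−a)S·πr² = emitted σ·4πr²·T⁴, so T⁴ = (1−a)S/(4σ).
T⁴ = 1.00·282.7/(4·5.67×10⁻⁸) = 1.246×10⁹ K⁴.

T ≈ 188 K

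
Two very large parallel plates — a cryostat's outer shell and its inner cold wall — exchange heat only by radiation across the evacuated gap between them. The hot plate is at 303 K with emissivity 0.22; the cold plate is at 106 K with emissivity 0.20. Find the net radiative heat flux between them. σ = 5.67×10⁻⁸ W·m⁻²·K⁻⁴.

For two infinite grey parallel plates, q = σ(T₁⁴ − T₂⁴)/(1/ε₁ + 1/ε₂ − 1).
T₁⁴ − T₂⁴ = 8.429×10⁹ − 1.262×10⁸ = 8.303×10⁹ K⁴.
1/ε₁ + 1/ε₂ − 1 = 4.545 + 5.000 − 1 = 8.545.
q = 5.67×10⁻⁸ × 8.303×10⁹ / 8.545.

q ≈ 55.1 W/m²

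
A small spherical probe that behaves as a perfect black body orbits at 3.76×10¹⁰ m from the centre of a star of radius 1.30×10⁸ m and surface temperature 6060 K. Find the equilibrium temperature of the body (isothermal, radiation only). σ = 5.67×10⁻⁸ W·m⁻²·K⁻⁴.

The star's surface emits σT_*⁴; at distance d the flux is S = σT_*⁴(R_*/d)².
S = 5.67×10⁻⁸·(6060)⁴·(1.30×10⁸/3.76×10¹⁰)² = 914.1 W/m².
For an isothermal sphere T⁴ = (1−a)S/(4σ) = 4.030×10⁹ K⁴.

T ≈ 252 K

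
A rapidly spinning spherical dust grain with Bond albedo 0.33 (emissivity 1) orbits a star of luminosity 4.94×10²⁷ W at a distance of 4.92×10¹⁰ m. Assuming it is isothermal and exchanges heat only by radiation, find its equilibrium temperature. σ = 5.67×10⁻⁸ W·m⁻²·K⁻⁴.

First find the stellar flux at distance d: S = L/(4πd²) = 4.94×10²⁷/(4π·(4.92×10¹⁰)²) = 1.624×10⁵ W/m².
For an isothermal sphere, absorbed (1−a)S·πr² = emitted σ·4πr²·T⁴, so T⁴ = (1−a)S/(4σ).
T⁴ = 0.670·1.624×10⁵/(4·5.67×10⁻⁸) = 4.798×10¹¹ K⁴.

T ≈ 832 K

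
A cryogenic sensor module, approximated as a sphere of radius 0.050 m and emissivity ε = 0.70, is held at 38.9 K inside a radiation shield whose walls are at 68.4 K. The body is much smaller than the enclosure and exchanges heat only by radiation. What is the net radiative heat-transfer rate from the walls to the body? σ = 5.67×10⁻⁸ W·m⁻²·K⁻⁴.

P_net ≈ 0.0244 W

For a small grey body in a large enclosure: P_net = εσA(T_body⁴ − T_wall⁴).
A = 4πr² = 0.03142 m²; T_body⁴ − T_wall⁴ = 2.290×10⁶ − 2.189×10⁷ = -1.960×10⁷ K⁴.
|P_net| = 0.70·5.67×10⁻⁸·0.03142·1.960×10⁷.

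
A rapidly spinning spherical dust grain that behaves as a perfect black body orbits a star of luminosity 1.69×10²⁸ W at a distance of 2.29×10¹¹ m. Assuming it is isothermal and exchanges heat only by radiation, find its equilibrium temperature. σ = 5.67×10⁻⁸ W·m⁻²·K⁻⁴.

T ≈ 580 K

First find the stellar flux at distance d: S = L/(4πd²) = 1.69×10²⁸/(4π·(2.29×10¹¹)²) = 25650 W/m².
For an isothermal sphere, absorbed (1−a)S·πr² = emitted σ·4πr²·T⁴, so T⁴ = (1−a)S/(4σ).
T⁴ = 1.00·25650/(4·5.67×10⁻⁸) = 1.131×10¹¹ K⁴.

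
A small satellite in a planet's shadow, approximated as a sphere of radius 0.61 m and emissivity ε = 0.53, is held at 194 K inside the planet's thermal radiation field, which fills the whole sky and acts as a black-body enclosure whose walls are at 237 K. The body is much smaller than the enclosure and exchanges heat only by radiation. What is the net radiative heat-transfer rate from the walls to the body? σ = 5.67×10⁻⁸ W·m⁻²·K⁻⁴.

P_net ≈ 244 W

For a small grey body in a large enclosure: P_net = εσA(T_body⁴ − T_wall⁴).
A = 4πr² = 4.676 m²; T_body⁴ − T_wall⁴ = 1.416×10⁹ − 3.155×10⁹ = -1.738×10⁹ K⁴.
|P_net| = 0.53·5.67×10⁻⁸·4.676·1.738×10⁹.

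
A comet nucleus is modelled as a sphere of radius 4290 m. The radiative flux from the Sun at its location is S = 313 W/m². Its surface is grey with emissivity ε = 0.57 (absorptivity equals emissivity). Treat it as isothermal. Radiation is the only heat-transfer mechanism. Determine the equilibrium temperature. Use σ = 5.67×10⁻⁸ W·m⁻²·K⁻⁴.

At equilibrium, absorbed power = emitted power.
Absorbing cross-section = πr² = 5.782×10⁷ m²; emitting surface = 4πr² = 2.313×10⁸ m² (ratio 4).
εS·A_cross = εσ·A_surf·T⁴  ⇒  T⁴ = S/(4σ)   (ε cancels).
T⁴ = 313/(4·5.67×10⁻⁸) = 1.380×10⁹ K⁴.
T = (1.380×10⁹)^(1/4).

T ≈ 193 K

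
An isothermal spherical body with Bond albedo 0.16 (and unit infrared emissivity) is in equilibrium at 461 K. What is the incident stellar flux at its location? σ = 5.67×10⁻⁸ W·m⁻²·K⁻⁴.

(1−a)S·πr² = σ·4πr²·T⁴ ⇒ S = 4σT⁴/(1−a).
S = 4·5.67×10⁻⁸·4.517×10¹⁰/0.840.

S ≈ 12200 W/m²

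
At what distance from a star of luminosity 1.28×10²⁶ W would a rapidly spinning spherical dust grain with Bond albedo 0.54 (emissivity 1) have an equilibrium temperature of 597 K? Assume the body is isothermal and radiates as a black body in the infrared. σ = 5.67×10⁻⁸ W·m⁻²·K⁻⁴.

d ≈ 1.28×10¹⁰ m

For an isothermal black-emitting sphere, (1−a)S·πr² = σ·4πr²·T⁴ ⇒ S = 4σT⁴/(1−a).
S = 4·5.67×10⁻⁸·(597)⁴/0.460 = 62630 W/m².
Flux falls as S = L/(4πd²), so d = √(L/(4πS)) = √(1.28×10²⁶/(4π·62630)).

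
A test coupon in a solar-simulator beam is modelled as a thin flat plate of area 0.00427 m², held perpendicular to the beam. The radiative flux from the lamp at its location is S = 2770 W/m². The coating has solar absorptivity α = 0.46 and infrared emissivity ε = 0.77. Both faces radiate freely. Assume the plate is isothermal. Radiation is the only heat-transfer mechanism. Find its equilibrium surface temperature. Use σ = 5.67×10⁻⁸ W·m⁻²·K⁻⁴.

T ≈ 348 K

At equilibrium, absorbed power = emitted power.
Absorbing cross-section = A = 0.004270 m²; emitting surface = 2A = 0.008540 m² (ratio 2).
αS·A_cross = εσ·A_surf·T⁴  ⇒  T⁴ = αS/(ε·2σ).
T⁴ = 0.460·2770/(0.77·2·5.67×10⁻⁸) = 1.459×10¹⁰ K⁴.
T = (1.459×10¹⁰)^(1/4).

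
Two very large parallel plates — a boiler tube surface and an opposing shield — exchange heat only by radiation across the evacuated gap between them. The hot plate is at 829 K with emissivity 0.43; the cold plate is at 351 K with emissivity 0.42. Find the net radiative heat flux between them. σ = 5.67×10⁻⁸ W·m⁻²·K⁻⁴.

For two infinite grey parallel plates, q = σ(T₁⁴ − T₂⁴)/(1/ε₁ + 1/ε₂ − 1).
T₁⁴ − T₂⁴ = 4.723×10¹¹ − 1.518×10¹⁰ = 4.571×10¹¹ K⁴.
1/ε₁ + 1/ε₂ − 1 = 2.326 + 2.381 − 1 = 3.707.
q = 5.67×10⁻⁸ × 4.571×10¹¹ / 3.707.

q ≈ 6990 W/m²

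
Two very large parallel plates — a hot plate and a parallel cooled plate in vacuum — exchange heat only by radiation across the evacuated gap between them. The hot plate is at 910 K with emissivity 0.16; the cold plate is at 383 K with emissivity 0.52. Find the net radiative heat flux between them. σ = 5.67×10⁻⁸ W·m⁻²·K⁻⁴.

q ≈ 5250 W/m²

For two infinite grey parallel plates, q = σ(T₁⁴ − T₂⁴)/(1/ε₁ + 1/ε₂ − 1).
T₁⁴ − T₂⁴ = 6.857×10¹¹ − 2.152×10¹⁰ = 6.642×10¹¹ K⁴.
1/ε₁ + 1/ε₂ − 1 = 6.250 + 1.923 − 1 = 7.173.
q = 5.67×10⁻⁸ × 6.642×10¹¹ / 7.173.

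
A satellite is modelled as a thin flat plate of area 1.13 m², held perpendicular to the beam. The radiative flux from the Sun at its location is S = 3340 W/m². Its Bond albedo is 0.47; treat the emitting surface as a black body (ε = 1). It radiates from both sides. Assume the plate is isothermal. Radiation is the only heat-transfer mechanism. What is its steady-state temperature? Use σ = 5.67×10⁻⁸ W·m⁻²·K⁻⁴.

T ≈ 353 K

At equilibrium, absorbed power = emitted power.
Absorbing cross-section = A = 1.130 m²; emitting surface = 2A = 2.260 m² (ratio 2).
(1−a)S·A_cross = εσ·A_surf·T⁴  ⇒  T⁴ = (1−a)S/(2σ).
T⁴ = 0.530·3340/(2·5.67×10⁻⁸) = 1.561×10¹⁰ K⁴.
T = (1.561×10¹⁰)^(1/4).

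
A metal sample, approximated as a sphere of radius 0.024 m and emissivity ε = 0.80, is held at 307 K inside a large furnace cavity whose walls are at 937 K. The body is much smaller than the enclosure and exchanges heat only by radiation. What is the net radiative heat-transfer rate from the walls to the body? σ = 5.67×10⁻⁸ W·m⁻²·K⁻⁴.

For a small grey body in a large enclosure: P_net = εσA(T_body⁴ − T_wall⁴).
A = 4πr² = 0.007238 m²; T_body⁴ − T_wall⁴ = 8.883×10⁹ − 7.708×10¹¹ = -7.619×10¹¹ K⁴.
|P_net| = 0.80·5.67×10⁻⁸·0.007238·7.619×10¹¹.

P_net ≈ 250 W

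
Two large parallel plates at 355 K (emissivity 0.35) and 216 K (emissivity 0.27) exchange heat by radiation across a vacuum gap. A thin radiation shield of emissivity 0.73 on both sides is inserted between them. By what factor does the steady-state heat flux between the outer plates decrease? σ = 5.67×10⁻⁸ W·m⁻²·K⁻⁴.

factor ≈ 1.31

Without shield: q₀ = σΔ(T⁴)/(1/ε₁+1/ε₂−1) with denominator 5.561.
With shield the two gaps are in series; the resistances add: (1/ε₁+1/ε_s−1)+(1/ε_s+1/ε₂−1) = 3.227+4.074 = 7.301.
Heat-flux ratio q₀/q = 7.301/5.561.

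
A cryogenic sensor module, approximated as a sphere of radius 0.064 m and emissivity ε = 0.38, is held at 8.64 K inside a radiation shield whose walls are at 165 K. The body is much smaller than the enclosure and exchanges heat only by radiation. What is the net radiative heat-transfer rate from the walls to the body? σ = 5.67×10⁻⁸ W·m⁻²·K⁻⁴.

For a small grey body in a large enclosure: P_net = εσA(T_body⁴ − T_wall⁴).
A = 4πr² = 0.05147 m²; T_body⁴ − T_wall⁴ = 5573 − 7.412×10⁸ = -7.412×10⁸ K⁴.
|P_net| = 0.38·5.67×10⁻⁸·0.05147·7.412×10⁸.

P_net ≈ 0.822 W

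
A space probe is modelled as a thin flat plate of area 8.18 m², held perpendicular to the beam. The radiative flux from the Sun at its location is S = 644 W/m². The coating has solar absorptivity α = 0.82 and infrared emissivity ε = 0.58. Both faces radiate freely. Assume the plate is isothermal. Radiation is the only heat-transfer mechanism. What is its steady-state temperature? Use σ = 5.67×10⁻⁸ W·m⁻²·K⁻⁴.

At equilibrium, absorbed power = emitted power.
Absorbing cross-section = A = 8.180 m²; emitting surface = 2A = 16.36 m² (ratio 2).
αS·A_cross = εσ·A_surf·T⁴  ⇒  T⁴ = αS/(ε·2σ).
T⁴ = 0.820·644/(0.58·2·5.67×10⁻⁸) = 8.029×10⁹ K⁴.
T = (8.029×10⁹)^(1/4).

T ≈ 299 K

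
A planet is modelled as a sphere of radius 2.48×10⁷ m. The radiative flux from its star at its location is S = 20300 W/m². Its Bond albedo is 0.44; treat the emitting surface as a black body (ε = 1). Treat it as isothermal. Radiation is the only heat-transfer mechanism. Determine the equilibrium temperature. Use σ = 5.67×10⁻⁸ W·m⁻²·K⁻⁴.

T ≈ 473 K

At equilibrium, absorbed power = emitted power.
Absorbing cross-section = πr² = 1.932×10¹⁵ m²; emitting surface = 4πr² = 7.729×10¹⁵ m² (ratio 4).
(1−a)S·A_cross = εσ·A_surf·T⁴  ⇒  T⁴ = (1−a)S/(4σ).
T⁴ = 0.560·20300/(4·5.67×10⁻⁸) = 5.012×10¹⁰ K⁴.
T = (5.012×10¹⁰)^(1/4).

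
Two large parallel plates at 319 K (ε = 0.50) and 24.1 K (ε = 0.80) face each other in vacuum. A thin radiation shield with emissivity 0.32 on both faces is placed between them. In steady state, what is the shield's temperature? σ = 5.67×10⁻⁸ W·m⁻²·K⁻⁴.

T_s ≈ 261 K

In steady state the net flux on the hot side equals that on the cold side.
σ(T₁⁴−T_s⁴)/D₁ = σ(T_s⁴−T₂⁴)/D₂, with D₁ = 1/ε₁+1/ε_s−1 = 4.125, D₂ = 1/ε_s+1/ε₂−1 = 3.375.
Solve for T_s⁴: T_s⁴ = (D₂·T₁⁴ + D₁·T₂⁴)/(D₁+D₂) = 4.660×10⁹ K⁴.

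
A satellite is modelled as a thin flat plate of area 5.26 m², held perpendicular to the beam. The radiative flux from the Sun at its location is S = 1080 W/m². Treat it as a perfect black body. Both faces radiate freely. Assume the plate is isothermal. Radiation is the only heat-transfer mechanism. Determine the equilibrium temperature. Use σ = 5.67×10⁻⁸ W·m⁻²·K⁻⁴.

At equilibrium, absorbed power = emitted power.
Absorbing cross-section = A = 5.260 m²; emitting surface = 2A = 10.52 m² (ratio 2).
S·A_cross = εσ·A_surf·T⁴  ⇒  T⁴ = S/(2σ).
T⁴ = 1.00·1080/(2·5.67×10⁻⁸) = 9.524×10⁹ K⁴.
T = (9.524×10⁹)^(1/4).

T ≈ 312 K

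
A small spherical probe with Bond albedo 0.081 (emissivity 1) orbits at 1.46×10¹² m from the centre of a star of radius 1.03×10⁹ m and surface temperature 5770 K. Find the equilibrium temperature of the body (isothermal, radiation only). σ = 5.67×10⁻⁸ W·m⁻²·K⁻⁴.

T ≈ 106 K

The star's surface emits σT_*⁴; at distance d the flux is S = σT_*⁴(R_*/d)².
S = 5.67×10⁻⁸·(5770)⁴·(1.03×10⁹/1.46×10¹²)² = 31.28 W/m².
For an isothermal sphere T⁴ = (1−a)S/(4σ) = 1.267×10⁸ K⁴.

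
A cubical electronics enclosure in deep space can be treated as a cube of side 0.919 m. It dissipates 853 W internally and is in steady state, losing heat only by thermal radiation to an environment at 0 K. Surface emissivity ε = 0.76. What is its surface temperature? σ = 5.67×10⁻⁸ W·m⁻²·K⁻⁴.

Steady state: internal power = radiated power, P = εσA T⁴.
Radiating area A = 6L² = 5.067 m².
T⁴ = P/(εσA) = 853/(0.76·5.67×10⁻⁸·5.067) = 3.906×10⁹ K⁴.
T = (3.906×10⁹)^(1/4).

T ≈ 250 K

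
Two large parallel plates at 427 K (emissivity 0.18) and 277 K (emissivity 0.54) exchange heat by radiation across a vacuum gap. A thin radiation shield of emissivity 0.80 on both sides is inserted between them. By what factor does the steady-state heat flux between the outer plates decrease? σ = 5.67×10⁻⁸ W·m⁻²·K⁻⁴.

Without shield: q₀ = σΔ(T⁴)/(1/ε₁+1/ε₂−1) with denominator 6.407.
With shield the two gaps are in series; the resistances add: (1/ε₁+1/ε_s−1)+(1/ε_s+1/ε₂−1) = 5.806+2.102 = 7.907.
Heat-flux ratio q₀/q = 7.907/6.407.

factor ≈ 1.23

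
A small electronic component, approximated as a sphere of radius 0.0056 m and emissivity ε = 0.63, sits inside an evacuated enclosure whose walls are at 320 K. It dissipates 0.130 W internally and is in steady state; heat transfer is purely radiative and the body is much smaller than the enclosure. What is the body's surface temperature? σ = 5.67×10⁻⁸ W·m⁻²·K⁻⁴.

T ≈ 375 K

For a small grey body in a large enclosure, net radiated power = εσA(T⁴ − T_w⁴).
Steady state: P = εσA(T⁴ − T_w⁴) with A = 4πr² = 3.941×10⁻⁴ m².
T⁴ = P/(εσA) + T_w⁴ = 0.130/(0.63·5.67×10⁻⁸·3.941×10⁻⁴) + (320)⁴
    = 9.235×10⁹ + 1.049×10¹⁰ = 1.972×10¹⁰ K⁴.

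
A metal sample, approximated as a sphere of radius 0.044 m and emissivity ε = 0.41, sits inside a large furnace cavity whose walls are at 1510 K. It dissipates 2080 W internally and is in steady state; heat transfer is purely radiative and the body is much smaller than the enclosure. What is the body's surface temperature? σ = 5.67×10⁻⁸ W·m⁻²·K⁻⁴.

For a small grey body in a large enclosure, net radiated power = εσA(T⁴ − T_w⁴).
Steady state: P = εσA(T⁴ − T_w⁴) with A = 4πr² = 0.02433 m².
T⁴ = P/(εσA) + T_w⁴ = 2080/(0.41·5.67×10⁻⁸·0.02433) + (1510)⁴
    = 3.678×10¹² + 5.199×10¹² = 8.877×10¹² K⁴.

T ≈ 1730 K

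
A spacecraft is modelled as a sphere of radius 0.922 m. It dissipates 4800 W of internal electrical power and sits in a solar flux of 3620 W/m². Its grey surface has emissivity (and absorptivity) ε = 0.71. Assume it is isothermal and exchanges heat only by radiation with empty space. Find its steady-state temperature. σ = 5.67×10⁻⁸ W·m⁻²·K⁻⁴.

T ≈ 406 K

At steady state, absorbed solar power + internal power = radiated power.
Absorbed: α·S·A_cross = 0.71·3620·2.671 = 6864 W (cross-section πr²).
Total input = 6864 + 4800 = 11660 W.
Radiated: εσ·A_surf·T⁴ with A_surf = 4πr² = 10.68 m².
T⁴ = 11660/(0.71·5.67×10⁻⁸·10.68) = 2.712×10¹⁰ K⁴.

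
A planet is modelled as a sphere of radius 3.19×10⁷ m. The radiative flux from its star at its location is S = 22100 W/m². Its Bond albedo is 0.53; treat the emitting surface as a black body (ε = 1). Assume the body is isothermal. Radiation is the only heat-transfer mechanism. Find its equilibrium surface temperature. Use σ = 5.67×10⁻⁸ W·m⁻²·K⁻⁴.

T ≈ 463 K

At equilibrium, absorbed power = emitted power.
Absorbing cross-section = πr² = 3.197×10¹⁵ m²; emitting surface = 4πr² = 1.279×10¹⁶ m² (ratio 4).
(1−a)S·A_cross = εσ·A_surf·T⁴  ⇒  T⁴ = (1−a)S/(4σ).
T⁴ = 0.470·22100/(4·5.67×10⁻⁸) = 4.580×10¹⁰ K⁴.
T = (4.580×10¹⁰)^(1/4).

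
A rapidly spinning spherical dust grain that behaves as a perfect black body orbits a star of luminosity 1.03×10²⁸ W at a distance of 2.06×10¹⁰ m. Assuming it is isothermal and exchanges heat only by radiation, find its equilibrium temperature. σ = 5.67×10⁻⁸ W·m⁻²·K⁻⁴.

First find the stellar flux at distance d: S = L/(4πd²) = 1.03×10²⁸/(4π·(2.06×10¹⁰)²) = 1.931×10⁶ W/m².
For an isothermal sphere, absorbed (1−a)S·πr² = emitted σ·4πr²·T⁴, so T⁴ = (1−a)S/(4σ).
T⁴ = 1.00·1.931×10⁶/(4·5.67×10⁻⁸) = 8.516×10¹² K⁴.

T ≈ 1710 K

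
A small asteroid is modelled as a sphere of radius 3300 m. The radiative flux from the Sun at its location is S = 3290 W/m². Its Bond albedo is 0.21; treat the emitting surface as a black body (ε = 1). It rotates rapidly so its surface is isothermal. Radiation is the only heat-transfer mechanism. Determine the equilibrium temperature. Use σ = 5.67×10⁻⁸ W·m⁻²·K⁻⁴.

T ≈ 327 K

At equilibrium, absorbed power = emitted power.
Absorbing cross-section = πr² = 3.421×10⁷ m²; emitting surface = 4πr² = 1.368×10⁸ m² (ratio 4).
(1−a)S·A_cross = εσ·A_surf·T⁴  ⇒  T⁴ = (1−a)S/(4σ).
T⁴ = 0.790·3290/(4·5.67×10⁻⁸) = 1.146×10¹⁰ K⁴.
T = (1.146×10¹⁰)^(1/4).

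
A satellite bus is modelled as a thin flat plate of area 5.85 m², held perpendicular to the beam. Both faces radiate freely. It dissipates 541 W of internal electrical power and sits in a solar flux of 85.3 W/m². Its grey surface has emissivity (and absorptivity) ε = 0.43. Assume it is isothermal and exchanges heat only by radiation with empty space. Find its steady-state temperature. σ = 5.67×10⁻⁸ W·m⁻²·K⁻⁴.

At steady state, absorbed solar power + internal power = radiated power.
Absorbed: α·S·A_cross = 0.43·85.3·5.850 = 214.6 W (cross-section A).
Total input = 214.6 + 541 = 755.6 W.
Radiated: εσ·A_surf·T⁴ with A_surf = 2A = 11.70 m².
T⁴ = 755.6/(0.43·5.67×10⁻⁸·11.70) = 2.649×10⁹ K⁴.

T ≈ 227 K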